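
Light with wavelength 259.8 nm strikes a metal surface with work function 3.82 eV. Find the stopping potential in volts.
0.9523 V

The stopping potential V_s satisfies: eV_s = KE_max

First, find KE_max using Einstein's equation:
E_photon = hc/λ = 4.7723 eV
KE_max = E_photon - φ = 4.7723 - 3.82 = 0.9523 eV

Since eV_s = KE_max:
V_s = KE_max/e = 0.9523 V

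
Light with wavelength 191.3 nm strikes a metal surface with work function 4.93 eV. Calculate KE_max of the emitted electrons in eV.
1.5511 eV

Using Einstein's photoelectric equation: KE_max = hf - φ = hc/λ - φ

First, calculate the photon energy:
E_photon = hc/λ = (6.626×10⁻³⁴ J·s)(3×10⁸ m/s) / (191.3×10⁻⁹ m)
E_photon = 6.4811 eV

Then, the maximum kinetic energy:
KE_max = E_photon - φ = 6.4811 eV - 4.93 eV = 1.5511 eV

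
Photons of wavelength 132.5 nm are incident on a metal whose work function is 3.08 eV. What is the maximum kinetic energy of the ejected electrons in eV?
6.2773 eV

Using Einstein's photoelectric equation: KE_max = hf - φ = hc/λ - φ

First, calculate the photon energy:
E_photon = hc/λ = (6.626×10⁻³⁴ J·s)(3×10⁸ m/s) / (132.5×10⁻⁹ m)
E_photon = 9.3573 eV

Then, the maximum kinetic energy:
KE_max = E_photon - φ = 9.3573 eV - 3.08 eV = 6.2773 eV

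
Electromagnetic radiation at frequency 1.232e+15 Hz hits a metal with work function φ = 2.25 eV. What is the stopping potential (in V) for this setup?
2.8451 V

The stopping potential V_s satisfies: eV_s = KE_max

First, find KE_max using Einstein's equation:
E_photon = hf = (6.626×10⁻³⁴ J·s)(1.232e+15 Hz) = 5.0951 eV
KE_max = E_photon - φ = 5.0951 - 2.25 = 2.8451 eV

Since eV_s = KE_max:
V_s = KE_max/e = 2.8451 V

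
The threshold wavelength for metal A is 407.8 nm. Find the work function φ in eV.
3.04 eV

At the threshold wavelength, photon energy equals work function:
φ = hc/λ₀

Calculating:
φ = (6.626×10⁻³⁴ J·s)(3×10⁸ m/s) / (407.8×10⁻⁹ m)
φ = 3.04 eV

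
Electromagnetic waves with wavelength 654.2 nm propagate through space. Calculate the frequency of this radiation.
4.5826e+14 Hz

Using the wave equation: c = fλ

Solving for frequency:
f = c/λ = (3×10⁸ m/s) / (654.2×10⁻⁹ m)
f = 4.5826e+14 Hz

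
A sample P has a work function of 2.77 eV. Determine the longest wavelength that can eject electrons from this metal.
447.60 nm

The threshold wavelength is when the photon energy equals the work function:
hc/λ₀ = φ

Solving for λ₀:
λ₀ = hc/φ = (6.626×10⁻³⁴ J·s)(3×10⁸ m/s) / (2.77 eV × 1.602×10⁻¹⁹ J/eV)
λ₀ = 447.60 nm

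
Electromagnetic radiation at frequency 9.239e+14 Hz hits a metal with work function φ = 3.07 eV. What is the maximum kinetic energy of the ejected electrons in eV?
0.7509 eV

Using Einstein's photoelectric equation: KE_max = hf - φ

First, calculate the photon energy:
E_photon = hf = (6.626×10⁻³⁴ J·s)(9.239e+14 Hz)
E_photon = 3.8209 eV

Then, the maximum kinetic energy:
KE_max = E_photon - φ = 3.8209 eV - 3.07 eV = 0.7509 eV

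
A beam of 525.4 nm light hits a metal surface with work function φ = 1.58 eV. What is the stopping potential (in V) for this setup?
0.7798 V

The stopping potential V_s satisfies: eV_s = KE_max

First, find KE_max using Einstein's equation:
E_photon = hc/λ = 2.3598 eV
KE_max = E_photon - φ = 2.3598 - 1.58 = 0.7798 eV

Since eV_s = KE_max:
V_s = KE_max/e = 0.7798 V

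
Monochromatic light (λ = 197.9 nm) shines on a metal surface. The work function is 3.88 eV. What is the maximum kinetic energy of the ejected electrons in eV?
2.3850 eV

Using Einstein's photoelectric equation: KE_max = hf - φ = hc/λ - φ

First, calculate the photon energy:
E_photon = hc/λ = (6.626×10⁻³⁴ J·s)(3×10⁸ m/s) / (197.9×10⁻⁹ m)
E_photon = 6.2650 eV

Then, the maximum kinetic energy:
KE_max = E_photon - φ = 6.2650 eV - 3.88 eV = 2.3850 eV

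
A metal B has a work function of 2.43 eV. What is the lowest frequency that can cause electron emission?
5.8757e+14 Hz

The threshold frequency is when the photon energy equals the work function:
hf₀ = φ

Solving for f₀:
f₀ = φ/h = (2.43 eV × 1.602×10⁻¹⁹ J/eV) / (6.626×10⁻³⁴ J·s)
f₀ = 5.8757e+14 Hz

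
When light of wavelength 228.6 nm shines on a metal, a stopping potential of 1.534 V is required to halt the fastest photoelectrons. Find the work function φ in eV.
3.89 eV

The stopping potential gives the maximum kinetic energy: KE_max = eV_s = 1.534 eV

From Einstein's photoelectric equation: KE_max = hc/λ - φ
Rearranging: φ = hc/λ - KE_max

Calculate photon energy:
E_photon = hc/λ = (6.626×10⁻³⁴ J·s)(3×10⁸ m/s) / (228.6×10⁻⁹ m) = 5.4236 eV

Therefore:
φ = 5.4236 - 1.534 = 3.89 eV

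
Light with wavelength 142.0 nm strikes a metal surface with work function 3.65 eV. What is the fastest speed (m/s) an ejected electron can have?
1.3369e+06 m/s

First, find the maximum kinetic energy:
E_photon = hc/λ = 8.7313 eV
KE_max = E_photon - φ = 8.7313 - 3.65 = 5.0813 eV

Convert to Joules: KE_max = 5.0813 × 1.602×10⁻¹⁹ J = 8.1411e-19 J

Then use KE = ½mv² to find velocity:
v = √(2·KE/m) = √(2 × 8.1411e-19 J / 9.109e-31 kg)
v = 1.3369e+06 m/s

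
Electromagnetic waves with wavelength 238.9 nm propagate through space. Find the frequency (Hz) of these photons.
1.2549e+15 Hz

Using the wave equation: c = fλ

Solving for frequency:
f = c/λ = (3×10⁸ m/s) / (238.9×10⁻⁹ m)
f = 1.2549e+15 Hz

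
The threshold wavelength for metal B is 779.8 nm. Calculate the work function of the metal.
1.59 eV

At the threshold wavelength, photon energy equals work function:
φ = hc/λ₀

Calculating:
φ = (6.626×10⁻³⁴ J·s)(3×10⁸ m/s) / (779.8×10⁻⁹ m)
φ = 1.59 eV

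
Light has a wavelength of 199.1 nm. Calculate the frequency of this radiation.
1.5057e+15 Hz

Using the wave equation: c = fλ

Solving for frequency:
f = c/λ = (3×10⁸ m/s) / (199.1×10⁻⁹ m)
f = 1.5057e+15 Hz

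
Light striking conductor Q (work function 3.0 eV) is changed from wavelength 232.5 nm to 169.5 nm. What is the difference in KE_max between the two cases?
1.9820 eV

Using Einstein's equation: KE_max = hc/λ - φ

For λ₁ = 232.5 nm:
KE₁ = hc/λ₁ - φ = 5.3327 - 3.0 = 2.3327 eV

For λ₂ = 169.5 nm:
KE₂ = hc/λ₂ - φ = 7.3147 - 3.0 = 4.3147 eV

Change in KE:
ΔKE = KE₂ - KE₁ = 4.3147 - 2.3327 = 1.9820 eV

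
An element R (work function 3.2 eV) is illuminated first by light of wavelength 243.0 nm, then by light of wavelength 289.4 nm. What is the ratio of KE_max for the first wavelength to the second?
1.7545

Using Einstein's equation: KE_max = hc/λ - φ

For λ₁ = 243.0 nm:
E₁ = hc/λ₁ = 5.1022 eV
KE₁ = E₁ - φ = 5.1022 - 3.2 = 1.9022 eV

For λ₂ = 289.4 nm:
E₂ = hc/λ₂ = 4.2842 eV
KE₂ = E₂ - φ = 4.2842 - 3.2 = 1.0842 eV

Ratio: KE₁/KE₂ = 1.9022/1.0842 = 1.7545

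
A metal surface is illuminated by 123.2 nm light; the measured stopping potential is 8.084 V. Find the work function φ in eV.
1.98 eV

The stopping potential gives the maximum kinetic energy: KE_max = eV_s = 8.084 eV

From Einstein's photoelectric equation: KE_max = hc/λ - φ
Rearranging: φ = hc/λ - KE_max

Calculate photon energy:
E_photon = hc/λ = (6.626×10⁻³⁴ J·s)(3×10⁸ m/s) / (123.2×10⁻⁹ m) = 10.0637 eV

Therefore:
φ = 10.0637 - 8.084 = 1.98 eV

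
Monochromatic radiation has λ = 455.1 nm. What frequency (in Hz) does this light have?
6.5874e+14 Hz

Using the wave equation: c = fλ

Solving for frequency:
f = c/λ = (3×10⁸ m/s) / (455.1×10⁻⁹ m)
f = 6.5874e+14 Hz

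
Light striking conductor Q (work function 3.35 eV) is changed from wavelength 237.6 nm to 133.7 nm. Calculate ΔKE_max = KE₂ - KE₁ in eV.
4.0551 eV

Using Einstein's equation: KE_max = hc/λ - φ

For λ₁ = 237.6 nm:
KE₁ = hc/λ₁ - φ = 5.2182 - 3.35 = 1.8682 eV

For λ₂ = 133.7 nm:
KE₂ = hc/λ₂ - φ = 9.2733 - 3.35 = 5.9233 eV

Change in KE:
ΔKE = KE₂ - KE₁ = 5.9233 - 1.8682 = 4.0551 eV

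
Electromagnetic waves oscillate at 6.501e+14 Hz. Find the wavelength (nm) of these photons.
461.15 nm

Using the wave equation: c = fλ

Solving for wavelength:
λ = c/f = (3×10⁸ m/s) / (6.501e+14 Hz)
λ = 461.15 nm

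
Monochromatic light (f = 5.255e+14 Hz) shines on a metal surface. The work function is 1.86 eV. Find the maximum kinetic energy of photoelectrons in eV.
0.3133 eV

Using Einstein's photoelectric equation: KE_max = hf - φ

First, calculate the photon energy:
E_photon = hf = (6.626×10⁻³⁴ J·s)(5.255e+14 Hz)
E_photon = 2.1733 eV

Then, the maximum kinetic energy:
KE_max = E_photon - φ = 2.1733 eV - 1.86 eV = 0.3133 eV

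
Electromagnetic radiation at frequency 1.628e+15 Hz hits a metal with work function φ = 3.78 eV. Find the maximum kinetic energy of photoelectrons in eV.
2.9529 eV

Using Einstein's photoelectric equation: KE_max = hf - φ

First, calculate the photon energy:
E_photon = hf = (6.626×10⁻³⁴ J·s)(1.628e+15 Hz)
E_photon = 6.7329 eV

Then, the maximum kinetic energy:
KE_max = E_photon - φ = 6.7329 eV - 3.78 eV = 2.9529 eV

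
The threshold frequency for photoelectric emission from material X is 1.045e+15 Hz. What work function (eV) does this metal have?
4.32 eV

At the threshold frequency, photon energy equals work function:
φ = hf₀

Calculating:
φ = (6.626×10⁻³⁴ J·s)(1.045e+15 Hz)
φ = 4.32 eV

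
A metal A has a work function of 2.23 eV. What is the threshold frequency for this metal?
5.3921e+14 Hz

The threshold frequency is when the photon energy equals the work function:
hf₀ = φ

Solving for f₀:
f₀ = φ/h = (2.23 eV × 1.602×10⁻¹⁹ J/eV) / (6.626×10⁻³⁴ J·s)
f₀ = 5.3921e+14 Hz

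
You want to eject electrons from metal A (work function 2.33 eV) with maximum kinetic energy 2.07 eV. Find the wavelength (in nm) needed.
281.78 nm

From Einstein's equation: KE_max = hc/λ - φ

Rearranging for λ:
hc/λ = KE_max + φ
λ = hc/(KE_max + φ)

Required photon energy:
E_photon = KE_max + φ = 2.07 + 2.33 = 4.40 eV

Required wavelength:
λ = hc/E_photon = (6.626×10⁻³⁴)(3×10⁸) / (4.40 × 1.602×10⁻¹⁹)
λ = 281.78 nm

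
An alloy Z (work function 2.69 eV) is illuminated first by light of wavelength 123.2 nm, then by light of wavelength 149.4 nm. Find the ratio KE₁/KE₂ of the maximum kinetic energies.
1.3147

Using Einstein's equation: KE_max = hc/λ - φ

For λ₁ = 123.2 nm:
E₁ = hc/λ₁ = 10.0637 eV
KE₁ = E₁ - φ = 10.0637 - 2.69 = 7.3737 eV

For λ₂ = 149.4 nm:
E₂ = hc/λ₂ = 8.2988 eV
KE₂ = E₂ - φ = 8.2988 - 2.69 = 5.6088 eV

Ratio: KE₁/KE₂ = 7.3737/5.6088 = 1.3147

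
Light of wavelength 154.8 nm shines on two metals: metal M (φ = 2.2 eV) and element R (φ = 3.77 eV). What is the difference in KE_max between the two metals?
1.5700 eV

Using KE_max = hc/λ - φ for each metal:

Photon energy: E = hc/λ = 8.0093 eV

For metal M (φ₁ = 2.2 eV):
KE₁ = E - φ₁ = 8.0093 - 2.2 = 5.8093 eV

For element R (φ₂ = 3.77 eV):
KE₂ = E - φ₂ = 8.0093 - 3.77 = 4.2393 eV

Difference:
ΔKE = KE₁ - KE₂ = 5.8093 - 4.2393 = 1.5700 eV

Note: The difference equals the difference in work functions: 3.77 - 2.2 = 1.57 eV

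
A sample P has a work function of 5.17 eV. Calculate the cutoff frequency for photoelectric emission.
1.2501e+15 Hz

The threshold frequency is when the photon energy equals the work function:
hf₀ = φ

Solving for f₀:
f₀ = φ/h = (5.17 eV × 1.602×10⁻¹⁹ J/eV) / (6.626×10⁻³⁴ J·s)
f₀ = 1.2501e+15 Hz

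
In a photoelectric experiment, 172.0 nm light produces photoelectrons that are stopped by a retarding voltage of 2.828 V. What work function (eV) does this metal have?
4.38 eV

The stopping potential gives the maximum kinetic energy: KE_max = eV_s = 2.828 eV

From Einstein's photoelectric equation: KE_max = hc/λ - φ
Rearranging: φ = hc/λ - KE_max

Calculate photon energy:
E_photon = hc/λ = (6.626×10⁻³⁴ J·s)(3×10⁸ m/s) / (172.0×10⁻⁹ m) = 7.2084 eV

Therefore:
φ = 7.2084 - 2.828 = 4.38 eV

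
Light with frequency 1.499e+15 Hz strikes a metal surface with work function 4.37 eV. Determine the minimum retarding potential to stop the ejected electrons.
1.8294 V

The stopping potential V_s satisfies: eV_s = KE_max

First, find KE_max using Einstein's equation:
E_photon = hf = (6.626×10⁻³⁴ J·s)(1.499e+15 Hz) = 6.1994 eV
KE_max = E_photon - φ = 6.1994 - 4.37 = 1.8294 eV

Since eV_s = KE_max:
V_s = KE_max/e = 1.8294 V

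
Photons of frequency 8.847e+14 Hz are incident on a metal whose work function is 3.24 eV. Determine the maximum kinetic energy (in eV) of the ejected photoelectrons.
0.4188 eV

Using Einstein's photoelectric equation: KE_max = hf - φ

First, calculate the photon energy:
E_photon = hf = (6.626×10⁻³⁴ J·s)(8.847e+14 Hz)
E_photon = 3.6588 eV

Then, the maximum kinetic energy:
KE_max = E_photon - φ = 3.6588 eV - 3.24 eV = 0.4188 eV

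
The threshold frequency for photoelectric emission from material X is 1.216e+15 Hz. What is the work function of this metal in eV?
5.03 eV

At the threshold frequency, photon energy equals work function:
φ = hf₀

Calculating:
φ = (6.626×10⁻³⁴ J·s)(1.216e+15 Hz)
φ = 5.03 eV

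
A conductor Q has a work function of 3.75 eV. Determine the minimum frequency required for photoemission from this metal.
9.0675e+14 Hz

The threshold frequency is when the photon energy equals the work function:
hf₀ = φ

Solving for f₀:
f₀ = φ/h = (3.75 eV × 1.602×10⁻¹⁹ J/eV) / (6.626×10⁻³⁴ J·s)
f₀ = 9.0675e+14 Hz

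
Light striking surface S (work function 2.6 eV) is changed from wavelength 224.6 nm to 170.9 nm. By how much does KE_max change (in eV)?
1.7346 eV

Using Einstein's equation: KE_max = hc/λ - φ

For λ₁ = 224.6 nm:
KE₁ = hc/λ₁ - φ = 5.5202 - 2.6 = 2.9202 eV

For λ₂ = 170.9 nm:
KE₂ = hc/λ₂ - φ = 7.2548 - 2.6 = 4.6548 eV

Change in KE:
ΔKE = KE₂ - KE₁ = 4.6548 - 2.9202 = 1.7346 eV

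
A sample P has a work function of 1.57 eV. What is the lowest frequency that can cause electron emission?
3.7962e+14 Hz

The threshold frequency is when the photon energy equals the work function:
hf₀ = φ

Solving for f₀:
f₀ = φ/h = (1.57 eV × 1.602×10⁻¹⁹ J/eV) / (6.626×10⁻³⁴ J·s)
f₀ = 3.7962e+14 Hz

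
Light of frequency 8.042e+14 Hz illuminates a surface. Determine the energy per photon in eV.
3.3259 eV

Using E = hf:

E = hf = (6.626×10⁻³⁴ J·s)(8.042e+14 Hz)
E = 3.3259 eV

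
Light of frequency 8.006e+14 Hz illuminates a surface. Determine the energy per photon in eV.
3.3110 eV

Using E = hf:

E = hf = (6.626×10⁻³⁴ J·s)(8.006e+14 Hz)
E = 3.3110 eV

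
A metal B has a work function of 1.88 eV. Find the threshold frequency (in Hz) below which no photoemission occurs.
4.5458e+14 Hz

The threshold frequency is when the photon energy equals the work function:
hf₀ = φ

Solving for f₀:
f₀ = φ/h = (1.88 eV × 1.602×10⁻¹⁹ J/eV) / (6.626×10⁻³⁴ J·s)
f₀ = 4.5458e+14 Hz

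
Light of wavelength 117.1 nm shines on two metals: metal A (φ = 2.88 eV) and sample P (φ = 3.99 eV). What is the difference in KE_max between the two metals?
1.1100 eV

Using KE_max = hc/λ - φ for each metal:

Photon energy: E = hc/λ = 10.5879 eV

For metal A (φ₁ = 2.88 eV):
KE₁ = E - φ₁ = 10.5879 - 2.88 = 7.7079 eV

For sample P (φ₂ = 3.99 eV):
KE₂ = E - φ₂ = 10.5879 - 3.99 = 6.5979 eV

Difference:
ΔKE = KE₁ - KE₂ = 7.7079 - 6.5979 = 1.1100 eV

Note: The difference equals the difference in work functions: 3.99 - 2.88 = 1.11 eV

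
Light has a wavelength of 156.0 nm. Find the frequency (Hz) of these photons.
1.9217e+15 Hz

Using the wave equation: c = fλ

Solving for frequency:
f = c/λ = (3×10⁸ m/s) / (156.0×10⁻⁹ m)
f = 1.9217e+15 Hz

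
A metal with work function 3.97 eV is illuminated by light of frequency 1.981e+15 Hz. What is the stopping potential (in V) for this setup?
4.2228 V

The stopping potential V_s satisfies: eV_s = KE_max

First, find KE_max using Einstein's equation:
E_photon = hf = (6.626×10⁻³⁴ J·s)(1.981e+15 Hz) = 8.1928 eV
KE_max = E_photon - φ = 8.1928 - 3.97 = 4.2228 eV

Since eV_s = KE_max:
V_s = KE_max/e = 4.2228 V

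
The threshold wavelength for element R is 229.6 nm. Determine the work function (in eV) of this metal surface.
5.40 eV

At the threshold wavelength, photon energy equals work function:
φ = hc/λ₀

Calculating:
φ = (6.626×10⁻³⁴ J·s)(3×10⁸ m/s) / (229.6×10⁻⁹ m)
φ = 5.40 eV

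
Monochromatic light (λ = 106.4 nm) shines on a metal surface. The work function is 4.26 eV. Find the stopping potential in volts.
7.3927 V

The stopping potential V_s satisfies: eV_s = KE_max

First, find KE_max using Einstein's equation:
E_photon = hc/λ = 11.6527 eV
KE_max = E_photon - φ = 11.6527 - 4.26 = 7.3927 eV

Since eV_s = KE_max:
V_s = KE_max/e = 7.3927 V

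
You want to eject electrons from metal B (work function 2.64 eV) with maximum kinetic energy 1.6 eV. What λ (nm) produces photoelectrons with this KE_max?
292.42 nm

From Einstein's equation: KE_max = hc/λ - φ

Rearranging for λ:
hc/λ = KE_max + φ
λ = hc/(KE_max + φ)

Required photon energy:
E_photon = KE_max + φ = 1.6 + 2.64 = 4.24 eV

Required wavelength:
λ = hc/E_photon = (6.626×10⁻³⁴)(3×10⁸) / (4.24 × 1.602×10⁻¹⁹)
λ = 292.42 nm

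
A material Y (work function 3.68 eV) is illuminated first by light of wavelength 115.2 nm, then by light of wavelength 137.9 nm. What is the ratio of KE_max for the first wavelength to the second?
1.3336

Using Einstein's equation: KE_max = hc/λ - φ

For λ₁ = 115.2 nm:
E₁ = hc/λ₁ = 10.7625 eV
KE₁ = E₁ - φ = 10.7625 - 3.68 = 7.0825 eV

For λ₂ = 137.9 nm:
E₂ = hc/λ₂ = 8.9909 eV
KE₂ = E₂ - φ = 8.9909 - 3.68 = 5.3109 eV

Ratio: KE₁/KE₂ = 7.0825/5.3109 = 1.3336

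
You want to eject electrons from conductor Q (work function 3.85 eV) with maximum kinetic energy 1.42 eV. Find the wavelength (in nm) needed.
235.26 nm

From Einstein's equation: KE_max = hc/λ - φ

Rearranging for λ:
hc/λ = KE_max + φ
λ = hc/(KE_max + φ)

Required photon energy:
E_photon = KE_max + φ = 1.42 + 3.85 = 5.27 eV

Required wavelength:
λ = hc/E_photon = (6.626×10⁻³⁴)(3×10⁸) / (5.27 × 1.602×10⁻¹⁹)
λ = 235.26 nm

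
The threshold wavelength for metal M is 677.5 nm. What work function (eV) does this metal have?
1.83 eV

At the threshold wavelength, photon energy equals work function:
φ = hc/λ₀

Calculating:
φ = (6.626×10⁻³⁴ J·s)(3×10⁸ m/s) / (677.5×10⁻⁹ m)
φ = 1.83 eV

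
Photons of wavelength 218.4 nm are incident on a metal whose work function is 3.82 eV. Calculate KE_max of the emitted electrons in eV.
1.8569 eV

Using Einstein's photoelectric equation: KE_max = hf - φ = hc/λ - φ

First, calculate the photon energy:
E_photon = hc/λ = (6.626×10⁻³⁴ J·s)(3×10⁸ m/s) / (218.4×10⁻⁹ m)
E_photon = 5.6769 eV

Then, the maximum kinetic energy:
KE_max = E_photon - φ = 5.6769 eV - 3.82 eV = 1.8569 eV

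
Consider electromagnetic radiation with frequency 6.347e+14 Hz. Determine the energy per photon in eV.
2.6249 eV

Using E = hf:

E = hf = (6.626×10⁻³⁴ J·s)(6.347e+14 Hz)
E = 2.6249 eV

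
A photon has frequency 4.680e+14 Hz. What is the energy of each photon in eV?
1.9355 eV

Using E = hf:

E = hf = (6.626×10⁻³⁴ J·s)(4.680e+14 Hz)
E = 1.9355 eV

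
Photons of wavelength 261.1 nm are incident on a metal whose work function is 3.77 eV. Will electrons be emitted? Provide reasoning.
Yes

For photoemission, the photon energy must exceed the work function.

Photon energy: E = hc/λ = 4.7485 eV
Work function: φ = 3.77 eV

Since E_photon (4.7485 eV) > φ (3.77 eV), photoemission WILL occur.
The threshold wavelength is λ₀ = hc/φ = 328.9 nm.
Since 261.1 nm < 328.9 nm, the light has sufficient energy.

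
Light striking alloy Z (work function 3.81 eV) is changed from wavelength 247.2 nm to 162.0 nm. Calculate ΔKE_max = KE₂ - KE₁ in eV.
2.6378 eV

Using Einstein's equation: KE_max = hc/λ - φ

For λ₁ = 247.2 nm:
KE₁ = hc/λ₁ - φ = 5.0155 - 3.81 = 1.2055 eV

For λ₂ = 162.0 nm:
KE₂ = hc/λ₂ - φ = 7.6533 - 3.81 = 3.8433 eV

Change in KE:
ΔKE = KE₂ - KE₁ = 3.8433 - 1.2055 = 2.6378 eV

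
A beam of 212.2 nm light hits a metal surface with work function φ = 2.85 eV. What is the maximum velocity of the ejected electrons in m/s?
1.0260e+06 m/s

First, find the maximum kinetic energy:
E_photon = hc/λ = 5.8428 eV
KE_max = E_photon - φ = 5.8428 - 2.85 = 2.9928 eV

Convert to Joules: KE_max = 2.9928 × 1.602×10⁻¹⁹ J = 4.7950e-19 J

Then use KE = ½mv² to find velocity:
v = √(2·KE/m) = √(2 × 4.7950e-19 J / 9.109e-31 kg)
v = 1.0260e+06 m/s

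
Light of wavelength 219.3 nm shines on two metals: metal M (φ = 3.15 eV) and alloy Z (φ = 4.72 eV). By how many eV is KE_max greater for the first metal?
1.5700 eV

Using KE_max = hc/λ - φ for each metal:

Photon energy: E = hc/λ = 5.6536 eV

For metal M (φ₁ = 3.15 eV):
KE₁ = E - φ₁ = 5.6536 - 3.15 = 2.5036 eV

For alloy Z (φ₂ = 4.72 eV):
KE₂ = E - φ₂ = 5.6536 - 4.72 = 0.9336 eV

Difference:
ΔKE = KE₁ - KE₂ = 2.5036 - 0.9336 = 1.5700 eV

Note: The difference equals the difference in work functions: 4.72 - 3.15 = 1.57 eV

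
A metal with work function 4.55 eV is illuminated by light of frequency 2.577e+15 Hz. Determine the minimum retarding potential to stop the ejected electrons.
6.1076 V

The stopping potential V_s satisfies: eV_s = KE_max

First, find KE_max using Einstein's equation:
E_photon = hf = (6.626×10⁻³⁴ J·s)(2.577e+15 Hz) = 10.6576 eV
KE_max = E_photon - φ = 10.6576 - 4.55 = 6.1076 eV

Since eV_s = KE_max:
V_s = KE_max/e = 6.1076 V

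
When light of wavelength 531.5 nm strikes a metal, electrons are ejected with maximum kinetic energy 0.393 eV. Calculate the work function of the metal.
1.94 eV

From Einstein's photoelectric equation: KE_max = hf - φ = hc/λ - φ

Rearranging for φ:
φ = hc/λ - KE_max

Calculate photon energy:
E_photon = hc/λ = 2.3327 eV

Therefore:
φ = 2.3327 - 0.393 = 1.94 eV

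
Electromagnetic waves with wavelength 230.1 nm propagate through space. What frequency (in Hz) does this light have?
1.3029e+15 Hz

Using the wave equation: c = fλ

Solving for frequency:
f = c/λ = (3×10⁸ m/s) / (230.1×10⁻⁹ m)
f = 1.3029e+15 Hz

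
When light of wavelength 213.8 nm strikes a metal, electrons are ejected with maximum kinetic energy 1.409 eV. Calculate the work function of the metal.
4.39 eV

From Einstein's photoelectric equation: KE_max = hf - φ = hc/λ - φ

Rearranging for φ:
φ = hc/λ - KE_max

Calculate photon energy:
E_photon = hc/λ = 5.7991 eV

Therefore:
φ = 5.7991 - 1.409 = 4.39 eV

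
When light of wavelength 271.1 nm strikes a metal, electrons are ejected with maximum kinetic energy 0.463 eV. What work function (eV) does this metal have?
4.11 eV

From Einstein's photoelectric equation: KE_max = hf - φ = hc/λ - φ

Rearranging for φ:
φ = hc/λ - KE_max

Calculate photon energy:
E_photon = hc/λ = 4.5734 eV

Therefore:
φ = 4.5734 - 0.463 = 4.11 eV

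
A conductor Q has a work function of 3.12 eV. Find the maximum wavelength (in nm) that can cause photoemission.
397.39 nm

The threshold wavelength is when the photon energy equals the work function:
hc/λ₀ = φ

Solving for λ₀:
λ₀ = hc/φ = (6.626×10⁻³⁴ J·s)(3×10⁸ m/s) / (3.12 eV × 1.602×10⁻¹⁹ J/eV)
λ₀ = 397.39 nm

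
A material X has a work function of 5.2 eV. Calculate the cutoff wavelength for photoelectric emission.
238.43 nm

The threshold wavelength is when the photon energy equals the work function:
hc/λ₀ = φ

Solving for λ₀:
λ₀ = hc/φ = (6.626×10⁻³⁴ J·s)(3×10⁸ m/s) / (5.2 eV × 1.602×10⁻¹⁹ J/eV)
λ₀ = 238.43 nm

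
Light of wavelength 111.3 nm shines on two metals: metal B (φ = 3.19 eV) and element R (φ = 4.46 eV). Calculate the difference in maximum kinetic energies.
1.2700 eV

Using KE_max = hc/λ - φ for each metal:

Photon energy: E = hc/λ = 11.1396 eV

For metal B (φ₁ = 3.19 eV):
KE₁ = E - φ₁ = 11.1396 - 3.19 = 7.9496 eV

For element R (φ₂ = 4.46 eV):
KE₂ = E - φ₂ = 11.1396 - 4.46 = 6.6796 eV

Difference:
ΔKE = KE₁ - KE₂ = 7.9496 - 6.6796 = 1.2700 eV

Note: The difference equals the difference in work functions: 4.46 - 3.19 = 1.27 eV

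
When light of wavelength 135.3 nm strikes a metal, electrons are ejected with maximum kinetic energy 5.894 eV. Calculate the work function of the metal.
3.27 eV

From Einstein's photoelectric equation: KE_max = hf - φ = hc/λ - φ

Rearranging for φ:
φ = hc/λ - KE_max

Calculate photon energy:
E_photon = hc/λ = 9.1637 eV

Therefore:
φ = 9.1637 - 5.894 = 3.27 eV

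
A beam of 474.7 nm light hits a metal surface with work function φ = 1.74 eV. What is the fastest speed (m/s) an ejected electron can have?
5.5379e+05 m/s

First, find the maximum kinetic energy:
E_photon = hc/λ = 2.6118 eV
KE_max = E_photon - φ = 2.6118 - 1.74 = 0.8718 eV

Convert to Joules: KE_max = 0.8718 × 1.602×10⁻¹⁹ J = 1.3968e-19 J

Then use KE = ½mv² to find velocity:
v = √(2·KE/m) = √(2 × 1.3968e-19 J / 9.109e-31 kg)
v = 5.5379e+05 m/s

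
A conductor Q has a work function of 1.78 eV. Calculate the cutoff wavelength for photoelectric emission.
696.54 nm

The threshold wavelength is when the photon energy equals the work function:
hc/λ₀ = φ

Solving for λ₀:
λ₀ = hc/φ = (6.626×10⁻³⁴ J·s)(3×10⁸ m/s) / (1.78 eV × 1.602×10⁻¹⁹ J/eV)
λ₀ = 696.54 nm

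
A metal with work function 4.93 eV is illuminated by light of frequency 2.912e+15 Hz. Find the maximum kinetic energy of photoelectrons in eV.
7.1131 eV

Using Einstein's photoelectric equation: KE_max = hf - φ

First, calculate the photon energy:
E_photon = hf = (6.626×10⁻³⁴ J·s)(2.912e+15 Hz)
E_photon = 12.0431 eV

Then, the maximum kinetic energy:
KE_max = E_photon - φ = 12.0431 eV - 4.93 eV = 7.1131 eV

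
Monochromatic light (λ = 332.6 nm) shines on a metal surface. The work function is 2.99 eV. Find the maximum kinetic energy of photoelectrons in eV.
0.7377 eV

Using Einstein's photoelectric equation: KE_max = hf - φ = hc/λ - φ

First, calculate the photon energy:
E_photon = hc/λ = (6.626×10⁻³⁴ J·s)(3×10⁸ m/s) / (332.6×10⁻⁹ m)
E_photon = 3.7277 eV

Then, the maximum kinetic energy:
KE_max = E_photon - φ = 3.7277 eV - 2.99 eV = 0.7377 eV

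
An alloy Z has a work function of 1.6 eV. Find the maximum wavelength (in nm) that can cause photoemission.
774.90 nm

The threshold wavelength is when the photon energy equals the work function:
hc/λ₀ = φ

Solving for λ₀:
λ₀ = hc/φ = (6.626×10⁻³⁴ J·s)(3×10⁸ m/s) / (1.6 eV × 1.602×10⁻¹⁹ J/eV)
λ₀ = 774.90 nm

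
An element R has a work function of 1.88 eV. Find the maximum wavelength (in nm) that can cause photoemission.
659.49 nm

The threshold wavelength is when the photon energy equals the work function:
hc/λ₀ = φ

Solving for λ₀:
λ₀ = hc/φ = (6.626×10⁻³⁴ J·s)(3×10⁸ m/s) / (1.88 eV × 1.602×10⁻¹⁹ J/eV)
λ₀ = 659.49 nm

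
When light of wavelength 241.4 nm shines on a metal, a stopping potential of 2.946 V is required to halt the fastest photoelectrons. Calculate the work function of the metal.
2.19 eV

The stopping potential gives the maximum kinetic energy: KE_max = eV_s = 2.946 eV

From Einstein's photoelectric equation: KE_max = hc/λ - φ
Rearranging: φ = hc/λ - KE_max

Calculate photon energy:
E_photon = hc/λ = (6.626×10⁻³⁴ J·s)(3×10⁸ m/s) / (241.4×10⁻⁹ m) = 5.1360 eV

Therefore:
φ = 5.1360 - 2.946 = 2.19 eV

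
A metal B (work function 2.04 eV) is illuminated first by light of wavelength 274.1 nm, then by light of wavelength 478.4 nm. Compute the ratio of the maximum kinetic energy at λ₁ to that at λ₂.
4.5017

Using Einstein's equation: KE_max = hc/λ - φ

For λ₁ = 274.1 nm:
E₁ = hc/λ₁ = 4.5233 eV
KE₁ = E₁ - φ = 4.5233 - 2.04 = 2.4833 eV

For λ₂ = 478.4 nm:
E₂ = hc/λ₂ = 2.5916 eV
KE₂ = E₂ - φ = 2.5916 - 2.04 = 0.5516 eV

Ratio: KE₁/KE₂ = 2.4833/0.5516 = 4.5017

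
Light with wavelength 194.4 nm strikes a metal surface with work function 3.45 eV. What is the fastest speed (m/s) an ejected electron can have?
1.0148e+06 m/s

First, find the maximum kinetic energy:
E_photon = hc/λ = 6.3778 eV
KE_max = E_photon - φ = 6.3778 - 3.45 = 2.9278 eV

Convert to Joules: KE_max = 2.9278 × 1.602×10⁻¹⁹ J = 4.6908e-19 J

Then use KE = ½mv² to find velocity:
v = √(2·KE/m) = √(2 × 4.6908e-19 J / 9.109e-31 kg)
v = 1.0148e+06 m/s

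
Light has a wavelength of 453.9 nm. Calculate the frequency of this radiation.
6.6048e+14 Hz

Using the wave equation: c = fλ

Solving for frequency:
f = c/λ = (3×10⁸ m/s) / (453.9×10⁻⁹ m)
f = 6.6048e+14 Hz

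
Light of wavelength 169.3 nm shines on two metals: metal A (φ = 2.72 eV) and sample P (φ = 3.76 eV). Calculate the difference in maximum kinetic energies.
1.0400 eV

Using KE_max = hc/λ - φ for each metal:

Photon energy: E = hc/λ = 7.3233 eV

For metal A (φ₁ = 2.72 eV):
KE₁ = E - φ₁ = 7.3233 - 2.72 = 4.6033 eV

For sample P (φ₂ = 3.76 eV):
KE₂ = E - φ₂ = 7.3233 - 3.76 = 3.5633 eV

Difference:
ΔKE = KE₁ - KE₂ = 4.6033 - 3.5633 = 1.0400 eV

Note: The difference equals the difference in work functions: 3.76 - 2.72 = 1.04 eV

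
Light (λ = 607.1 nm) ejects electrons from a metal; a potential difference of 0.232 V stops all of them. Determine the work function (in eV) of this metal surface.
1.81 eV

The stopping potential gives the maximum kinetic energy: KE_max = eV_s = 0.232 eV

From Einstein's photoelectric equation: KE_max = hc/λ - φ
Rearranging: φ = hc/λ - KE_max

Calculate photon energy:
E_photon = hc/λ = (6.626×10⁻³⁴ J·s)(3×10⁸ m/s) / (607.1×10⁻⁹ m) = 2.0422 eV

Therefore:
φ = 2.0422 - 0.232 = 1.81 eV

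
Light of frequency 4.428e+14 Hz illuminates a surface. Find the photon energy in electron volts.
1.8313 eV

Using E = hf:

E = hf = (6.626×10⁻³⁴ J·s)(4.428e+14 Hz)
E = 1.8313 eV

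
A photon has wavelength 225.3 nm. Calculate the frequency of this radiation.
1.3306e+15 Hz

Using the wave equation: c = fλ

Solving for frequency:
f = c/λ = (3×10⁸ m/s) / (225.3×10⁻⁹ m)
f = 1.3306e+15 Hz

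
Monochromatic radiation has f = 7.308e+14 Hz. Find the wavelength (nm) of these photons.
410.23 nm

Using the wave equation: c = fλ

Solving for wavelength:
λ = c/f = (3×10⁸ m/s) / (7.308e+14 Hz)
λ = 410.23 nm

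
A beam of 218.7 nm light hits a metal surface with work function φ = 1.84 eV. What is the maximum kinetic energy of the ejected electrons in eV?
3.8291 eV

Using Einstein's photoelectric equation: KE_max = hf - φ = hc/λ - φ

First, calculate the photon energy:
E_photon = hc/λ = (6.626×10⁻³⁴ J·s)(3×10⁸ m/s) / (218.7×10⁻⁹ m)
E_photon = 5.6691 eV

Then, the maximum kinetic energy:
KE_max = E_photon - φ = 5.6691 eV - 1.84 eV = 3.8291 eV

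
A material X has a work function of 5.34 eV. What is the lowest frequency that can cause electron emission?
1.2912e+15 Hz

The threshold frequency is when the photon energy equals the work function:
hf₀ = φ

Solving for f₀:
f₀ = φ/h = (5.34 eV × 1.602×10⁻¹⁹ J/eV) / (6.626×10⁻³⁴ J·s)
f₀ = 1.2912e+15 Hz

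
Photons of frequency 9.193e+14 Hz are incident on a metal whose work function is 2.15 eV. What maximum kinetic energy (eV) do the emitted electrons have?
1.6519 eV

Using Einstein's photoelectric equation: KE_max = hf - φ

First, calculate the photon energy:
E_photon = hf = (6.626×10⁻³⁴ J·s)(9.193e+14 Hz)
E_photon = 3.8019 eV

Then, the maximum kinetic energy:
KE_max = E_photon - φ = 3.8019 eV - 2.15 eV = 1.6519 eV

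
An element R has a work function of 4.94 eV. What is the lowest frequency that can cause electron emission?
1.1945e+15 Hz

The threshold frequency is when the photon energy equals the work function:
hf₀ = φ

Solving for f₀:
f₀ = φ/h = (4.94 eV × 1.602×10⁻¹⁹ J/eV) / (6.626×10⁻³⁴ J·s)
f₀ = 1.1945e+15 Hz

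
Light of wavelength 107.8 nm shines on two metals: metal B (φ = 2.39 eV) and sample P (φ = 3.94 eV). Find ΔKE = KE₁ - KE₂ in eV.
1.5500 eV

Using KE_max = hc/λ - φ for each metal:

Photon energy: E = hc/λ = 11.5013 eV

For metal B (φ₁ = 2.39 eV):
KE₁ = E - φ₁ = 11.5013 - 2.39 = 9.1113 eV

For sample P (φ₂ = 3.94 eV):
KE₂ = E - φ₂ = 11.5013 - 3.94 = 7.5613 eV

Difference:
ΔKE = KE₁ - KE₂ = 9.1113 - 7.5613 = 1.5500 eV

Note: The difference equals the difference in work functions: 3.94 - 2.39 = 1.55 eV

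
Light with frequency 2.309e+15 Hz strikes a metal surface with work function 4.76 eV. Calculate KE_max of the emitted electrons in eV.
4.7893 eV

Using Einstein's photoelectric equation: KE_max = hf - φ

First, calculate the photon energy:
E_photon = hf = (6.626×10⁻³⁴ J·s)(2.309e+15 Hz)
E_photon = 9.5493 eV

Then, the maximum kinetic energy:
KE_max = E_photon - φ = 9.5493 eV - 4.76 eV = 4.7893 eV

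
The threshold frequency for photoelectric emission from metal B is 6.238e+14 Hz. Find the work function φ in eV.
2.58 eV

At the threshold frequency, photon energy equals work function:
φ = hf₀

Calculating:
φ = (6.626×10⁻³⁴ J·s)(6.238e+14 Hz)
φ = 2.58 eV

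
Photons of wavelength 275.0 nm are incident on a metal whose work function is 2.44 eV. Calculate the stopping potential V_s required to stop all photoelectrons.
2.0685 V

The stopping potential V_s satisfies: eV_s = KE_max

First, find KE_max using Einstein's equation:
E_photon = hc/λ = 4.5085 eV
KE_max = E_photon - φ = 4.5085 - 2.44 = 2.0685 eV

Since eV_s = KE_max:
V_s = KE_max/e = 2.0685 V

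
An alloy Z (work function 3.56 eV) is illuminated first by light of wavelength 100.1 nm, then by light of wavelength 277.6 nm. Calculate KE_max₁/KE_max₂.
9.7386

Using Einstein's equation: KE_max = hc/λ - φ

For λ₁ = 100.1 nm:
E₁ = hc/λ₁ = 12.3860 eV
KE₁ = E₁ - φ = 12.3860 - 3.56 = 8.8260 eV

For λ₂ = 277.6 nm:
E₂ = hc/λ₂ = 4.4663 eV
KE₂ = E₂ - φ = 4.4663 - 3.56 = 0.9063 eV

Ratio: KE₁/KE₂ = 8.8260/0.9063 = 9.7386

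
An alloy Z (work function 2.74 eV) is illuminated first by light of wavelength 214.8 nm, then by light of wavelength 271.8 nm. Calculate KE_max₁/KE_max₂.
1.6645

Using Einstein's equation: KE_max = hc/λ - φ

For λ₁ = 214.8 nm:
E₁ = hc/λ₁ = 5.7721 eV
KE₁ = E₁ - φ = 5.7721 - 2.74 = 3.0321 eV

For λ₂ = 271.8 nm:
E₂ = hc/λ₂ = 4.5616 eV
KE₂ = E₂ - φ = 4.5616 - 2.74 = 1.8216 eV

Ratio: KE₁/KE₂ = 3.0321/1.8216 = 1.6645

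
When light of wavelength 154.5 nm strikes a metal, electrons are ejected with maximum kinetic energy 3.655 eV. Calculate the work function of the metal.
4.37 eV

From Einstein's photoelectric equation: KE_max = hf - φ = hc/λ - φ

Rearranging for φ:
φ = hc/λ - KE_max

Calculate photon energy:
E_photon = hc/λ = 8.0249 eV

Therefore:
φ = 8.0249 - 3.655 = 4.37 eV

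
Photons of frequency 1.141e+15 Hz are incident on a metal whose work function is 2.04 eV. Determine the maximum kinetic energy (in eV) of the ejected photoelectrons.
2.6788 eV

Using Einstein's photoelectric equation: KE_max = hf - φ

First, calculate the photon energy:
E_photon = hf = (6.626×10⁻³⁴ J·s)(1.141e+15 Hz)
E_photon = 4.7188 eV

Then, the maximum kinetic energy:
KE_max = E_photon - φ = 4.7188 eV - 2.04 eV = 2.6788 eV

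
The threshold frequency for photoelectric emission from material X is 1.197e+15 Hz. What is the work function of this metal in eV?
4.95 eV

At the threshold frequency, photon energy equals work function:
φ = hf₀

Calculating:
φ = (6.626×10⁻³⁴ J·s)(1.197e+15 Hz)
φ = 4.95 eV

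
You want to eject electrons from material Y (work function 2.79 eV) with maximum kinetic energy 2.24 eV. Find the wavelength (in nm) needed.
246.49 nm

From Einstein's equation: KE_max = hc/λ - φ

Rearranging for λ:
hc/λ = KE_max + φ
λ = hc/(KE_max + φ)

Required photon energy:
E_photon = KE_max + φ = 2.24 + 2.79 = 5.03 eV

Required wavelength:
λ = hc/E_photon = (6.626×10⁻³⁴)(3×10⁸) / (5.03 × 1.602×10⁻¹⁹)
λ = 246.49 nm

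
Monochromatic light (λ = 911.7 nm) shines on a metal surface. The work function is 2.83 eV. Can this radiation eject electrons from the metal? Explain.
No

For photoemission, the photon energy must exceed the work function.

Photon energy: E = hc/λ = 1.3599 eV
Work function: φ = 2.83 eV

Since E_photon (1.3599 eV) < φ (2.83 eV), photoemission will NOT occur.
The threshold wavelength is λ₀ = hc/φ = 438.1 nm.
Since 911.7 nm > 438.1 nm, the photons lack sufficient energy.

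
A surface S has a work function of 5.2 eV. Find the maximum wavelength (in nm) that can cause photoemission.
238.43 nm

The threshold wavelength is when the photon energy equals the work function:
hc/λ₀ = φ

Solving for λ₀:
λ₀ = hc/φ = (6.626×10⁻³⁴ J·s)(3×10⁸ m/s) / (5.2 eV × 1.602×10⁻¹⁹ J/eV)
λ₀ = 238.43 nm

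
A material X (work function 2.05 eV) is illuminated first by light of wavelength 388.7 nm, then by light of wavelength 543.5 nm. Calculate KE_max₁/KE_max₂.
4.9292

Using Einstein's equation: KE_max = hc/λ - φ

For λ₁ = 388.7 nm:
E₁ = hc/λ₁ = 3.1897 eV
KE₁ = E₁ - φ = 3.1897 - 2.05 = 1.1397 eV

For λ₂ = 543.5 nm:
E₂ = hc/λ₂ = 2.2812 eV
KE₂ = E₂ - φ = 2.2812 - 2.05 = 0.2312 eV

Ratio: KE₁/KE₂ = 1.1397/0.2312 = 4.9292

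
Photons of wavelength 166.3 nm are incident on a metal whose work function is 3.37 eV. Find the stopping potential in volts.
4.0855 V

The stopping potential V_s satisfies: eV_s = KE_max

First, find KE_max using Einstein's equation:
E_photon = hc/λ = 7.4555 eV
KE_max = E_photon - φ = 7.4555 - 3.37 = 4.0855 eV

Since eV_s = KE_max:
V_s = KE_max/e = 4.0855 V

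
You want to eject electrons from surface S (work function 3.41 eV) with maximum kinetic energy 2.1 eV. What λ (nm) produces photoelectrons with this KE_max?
225.02 nm

From Einstein's equation: KE_max = hc/λ - φ

Rearranging for λ:
hc/λ = KE_max + φ
λ = hc/(KE_max + φ)

Required photon energy:
E_photon = KE_max + φ = 2.1 + 3.41 = 5.51 eV

Required wavelength:
λ = hc/E_photon = (6.626×10⁻³⁴)(3×10⁸) / (5.51 × 1.602×10⁻¹⁹)
λ = 225.02 nm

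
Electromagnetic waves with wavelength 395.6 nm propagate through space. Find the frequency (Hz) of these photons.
7.5782e+14 Hz

Using the wave equation: c = fλ

Solving for frequency:
f = c/λ = (3×10⁸ m/s) / (395.6×10⁻⁹ m)
f = 7.5782e+14 Hz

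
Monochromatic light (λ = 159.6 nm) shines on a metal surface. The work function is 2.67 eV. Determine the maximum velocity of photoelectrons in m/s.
1.3392e+06 m/s

First, find the maximum kinetic energy:
E_photon = hc/λ = 7.7684 eV
KE_max = E_photon - φ = 7.7684 - 2.67 = 5.0984 eV

Convert to Joules: KE_max = 5.0984 × 1.602×10⁻¹⁹ J = 8.1686e-19 J

Then use KE = ½mv² to find velocity:
v = √(2·KE/m) = √(2 × 8.1686e-19 J / 9.109e-31 kg)
v = 1.3392e+06 m/s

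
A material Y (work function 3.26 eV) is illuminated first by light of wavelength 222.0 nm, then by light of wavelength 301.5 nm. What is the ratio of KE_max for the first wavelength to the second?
2.7279

Using Einstein's equation: KE_max = hc/λ - φ

For λ₁ = 222.0 nm:
E₁ = hc/λ₁ = 5.5849 eV
KE₁ = E₁ - φ = 5.5849 - 3.26 = 2.3249 eV

For λ₂ = 301.5 nm:
E₂ = hc/λ₂ = 4.1122 eV
KE₂ = E₂ - φ = 4.1122 - 3.26 = 0.8522 eV

Ratio: KE₁/KE₂ = 2.3249/0.8522 = 2.7279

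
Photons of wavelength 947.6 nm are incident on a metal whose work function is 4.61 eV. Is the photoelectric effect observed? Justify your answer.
No

For photoemission, the photon energy must exceed the work function.

Photon energy: E = hc/λ = 1.3084 eV
Work function: φ = 4.61 eV

Since E_photon (1.3084 eV) < φ (4.61 eV), photoemission will NOT occur.
The threshold wavelength is λ₀ = hc/φ = 268.9 nm.
Since 947.6 nm > 268.9 nm, the photons lack sufficient energy.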